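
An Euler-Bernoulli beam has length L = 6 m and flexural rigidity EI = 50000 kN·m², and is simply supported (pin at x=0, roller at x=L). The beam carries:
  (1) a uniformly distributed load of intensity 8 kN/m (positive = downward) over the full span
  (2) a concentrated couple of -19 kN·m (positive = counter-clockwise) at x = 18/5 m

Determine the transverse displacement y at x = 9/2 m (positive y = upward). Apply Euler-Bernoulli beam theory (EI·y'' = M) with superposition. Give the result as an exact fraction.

Load 1 — uniform load w=8 kN/m over full span:
  y_1 = -wx(L³-2Lx²+x³)/(24EI) = -8·(9/2)·(6³-2·6·(9/2)²+(9/2)³)/(24·50000) = -1539/800000 m
Load 2 — applied couple M₀=-19 kN·m at a=18/5 m (b=L-a=12/5):
  y_2 = (M₀x³/(6L)-M₀(x-a)²/2+C₁x)/EI  [x>a] with C₁=M₀(3b²-L²)/(6L)=247/25 = ((-19)·(9/2)³/(6·6)-(-19)·((9/2)-(18/5))²/2+(247/25)·(9/2))/50000 = 3249/40000000 m
Superposition: y = Σ y_i = -73701/40000000 m ≈ -0.001843 m

y(9/2) = -73701/40000000 m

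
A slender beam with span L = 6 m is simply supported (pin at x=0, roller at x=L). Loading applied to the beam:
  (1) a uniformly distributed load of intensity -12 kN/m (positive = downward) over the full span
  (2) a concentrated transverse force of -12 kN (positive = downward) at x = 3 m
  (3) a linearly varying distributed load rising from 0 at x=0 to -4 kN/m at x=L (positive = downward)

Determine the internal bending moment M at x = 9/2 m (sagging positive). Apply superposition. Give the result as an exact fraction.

Load 1 — uniform load w=-12 kN/m over full span:
  M_1 = wx(L-x)/2 = (-12)·(9/2)·(6-(9/2))/2 = -81/2 kN·m
Load 2 — point force P=-12 kN at a=3 m (b=L-a=3):
  M_2 = Pa(L-x)/L  [x>a] = (-12)·3·(6-(9/2))/6 = -9 kN·m
Load 3 — triangular load w₀=-4 kN/m (0→w₀ over full span):
  M_3 = w₀Lx/6 - w₀x³/(6L) = (-4)·6·(9/2)/6 - (-4)·(9/2)³/(6·6) = -63/8 kN·m
Superposition: M = Σ M_i = -459/8 kN·m ≈ -57.375000 kN·m

M(9/2) = -459/8 kN·m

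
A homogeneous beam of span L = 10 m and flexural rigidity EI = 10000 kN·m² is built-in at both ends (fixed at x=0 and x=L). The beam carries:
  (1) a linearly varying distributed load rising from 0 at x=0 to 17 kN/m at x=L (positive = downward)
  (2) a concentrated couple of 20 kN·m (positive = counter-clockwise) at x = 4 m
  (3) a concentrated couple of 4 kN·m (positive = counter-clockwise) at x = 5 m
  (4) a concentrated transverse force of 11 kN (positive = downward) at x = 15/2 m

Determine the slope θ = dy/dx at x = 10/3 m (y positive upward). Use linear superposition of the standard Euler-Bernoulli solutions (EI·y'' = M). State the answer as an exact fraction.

Load 1 — triangular load w₀=17 kN/m (0→w₀ over full span):
  θ_1 = -w₀(2x(L-x)(L-2x)(x+2L)+x²(L-x)²)/(120LEI) = -17·(2·(10/3)·(10-(10/3))·(10-2·(10/3))·((10/3)+2·10)+(10/3)²·(10-(10/3))²)/(120·10·10000) = -34/6075 rad
Load 2 — applied couple M₀=20 kN·m at a=4 m (b=L-a=6):
  θ_2 = (R_Ax²/2 - M_Ax)/EI  [x≤a] with R_A=72/25, M_A=12/5 = ((72/25)·(10/3)²/2 - (12/5)·(10/3))/10000 = 1/1250 rad
Load 3 — applied couple M₀=4 kN·m at a=5 m (b=L-a=5):
  θ_3 = (R_Ax²/2 - M_Ax)/EI  [x≤a] with R_A=3/5, M_A=1 = ((3/5)·(10/3)²/2 - 1·(10/3))/10000 = 0 rad
Load 4 — point force P=11 kN at a=15/2 m (b=L-a=5/2):
  θ_4 = -Pb²x(2aL-(3a+b)x)/(2L³EI)  [x≤a] = -11·(5/2)²·(10/3)·(2·(15/2)·10-(3·(15/2)+(5/2))·(10/3))/(2·10³·10000) = -11/14400 rad
Superposition: θ = Σ θ_i = -54049/9720000 rad ≈ -0.005561 rad

θ(10/3) = -54049/9720000 rad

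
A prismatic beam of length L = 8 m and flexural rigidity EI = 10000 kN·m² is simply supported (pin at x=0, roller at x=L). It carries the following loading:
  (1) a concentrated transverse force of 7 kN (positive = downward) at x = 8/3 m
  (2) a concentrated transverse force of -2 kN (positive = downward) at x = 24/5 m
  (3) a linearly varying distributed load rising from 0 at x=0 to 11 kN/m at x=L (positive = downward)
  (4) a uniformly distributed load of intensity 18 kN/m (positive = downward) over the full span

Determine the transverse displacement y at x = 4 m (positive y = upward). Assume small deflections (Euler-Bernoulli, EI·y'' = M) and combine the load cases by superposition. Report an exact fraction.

Load 1 — point force P=7 kN at a=8/3 m (b=L-a=16/3):
  y_1 = -Pa(L-x)(2Lx-a²-x²)/(6LEI)  [x>a] = -7·(8/3)·(8-4)·(2·8·4-(8/3)²-4²)/(6·8·10000) = -322/50625 m
Load 2 — point force P=-2 kN at a=24/5 m (b=L-a=16/5):
  y_2 = -Pbx(L²-b²-x²)/(6LEI)  [x≤a] = -(-2)·(16/5)·4·(8²-(16/5)²-4²)/(6·8·10000) = 472/234375 m
Load 3 — triangular load w₀=11 kN/m (0→w₀ over full span):
  y_3 = -w₀x(7L⁴-10L²x²+3x⁴)/(360LEI) = -11·4·(7·8⁴-10·8²·4²+3·4⁴)/(360·8·10000) = -11/375 m
Load 4 — uniform load w=18 kN/m over full span:
  y_4 = -wx(L³-2Lx²+x³)/(24EI) = -18·4·(8³-2·8·4²+4³)/(24·10000) = -12/125 m
Superposition: y = Σ y_i = -820631/6328125 m ≈ -0.129680 m

y(4) = -820631/6328125 m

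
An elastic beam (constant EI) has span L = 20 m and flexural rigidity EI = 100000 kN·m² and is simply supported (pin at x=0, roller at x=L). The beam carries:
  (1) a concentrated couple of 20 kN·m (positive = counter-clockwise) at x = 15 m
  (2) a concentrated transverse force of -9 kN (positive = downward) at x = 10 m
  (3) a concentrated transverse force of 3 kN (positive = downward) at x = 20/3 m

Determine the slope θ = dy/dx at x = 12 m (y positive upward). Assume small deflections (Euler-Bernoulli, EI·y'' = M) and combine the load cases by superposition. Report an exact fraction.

Load 1 — applied couple M₀=20 kN·m at a=15 m (b=L-a=5):
  θ_1 = (M₀x²/(2L)+C₁)/EI  [x≤a] with C₁=M₀(3b²-L²)/(6L)=-325/6 = (20·12²/(2·20)+(-325/6))/100000 = 107/600000 rad
Load 2 — point force P=-9 kN at a=10 m (b=L-a=10):
  θ_2 = -Pa(2L²-6Lx+3x²+a²)/(6LEI)  [x>a] = -(-9)·10·(2·20²-6·20·12+3·12²+10²)/(6·20·100000) = -81/100000 rad
Load 3 — point force P=3 kN at a=20/3 m (b=L-a=40/3):
  θ_3 = -Pa(2L²-6Lx+3x²+a²)/(6LEI)  [x>a] = -3·(20/3)·(2·20²-6·20·12+3·12²+(20/3)²)/(6·20·100000) = 23/84375 rad
Superposition: θ = Σ θ_i = -1939/5400000 rad ≈ -0.000359 rad

θ(12) = -1939/5400000 rad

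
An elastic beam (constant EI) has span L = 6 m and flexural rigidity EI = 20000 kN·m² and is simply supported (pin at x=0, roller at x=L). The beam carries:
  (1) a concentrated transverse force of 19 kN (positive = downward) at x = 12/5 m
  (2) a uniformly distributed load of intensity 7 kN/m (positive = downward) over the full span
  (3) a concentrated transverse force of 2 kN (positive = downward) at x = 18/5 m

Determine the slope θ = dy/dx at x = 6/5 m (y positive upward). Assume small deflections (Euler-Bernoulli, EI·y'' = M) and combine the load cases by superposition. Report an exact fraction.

θ(6/5) = -2223/500000 rad

Load 1 — point force P=19 kN at a=12/5 m (b=L-a=18/5):
  θ_1 = -Pb(L²-b²-3x²)/(6LEI)  [x≤a] = -19·(18/5)·(6²-(18/5)²-3·(6/5)²)/(6·6·20000) = -2223/1250000 rad
Load 2 — uniform load w=7 kN/m over full span:
  θ_2 = -w(L³-6Lx²+4x³)/(24EI) = -7·(6³-6·6·(6/5)²+4·(6/5)³)/(24·20000) = -6237/2500000 rad
Load 3 — point force P=2 kN at a=18/5 m (b=L-a=12/5):
  θ_3 = -Pb(L²-b²-3x²)/(6LEI)  [x≤a] = -2·(12/5)·(6²-(12/5)²-3·(6/5)²)/(6·6·20000) = -27/156250 rad
Superposition: θ = Σ θ_i = -2223/500000 rad ≈ -0.004446 rad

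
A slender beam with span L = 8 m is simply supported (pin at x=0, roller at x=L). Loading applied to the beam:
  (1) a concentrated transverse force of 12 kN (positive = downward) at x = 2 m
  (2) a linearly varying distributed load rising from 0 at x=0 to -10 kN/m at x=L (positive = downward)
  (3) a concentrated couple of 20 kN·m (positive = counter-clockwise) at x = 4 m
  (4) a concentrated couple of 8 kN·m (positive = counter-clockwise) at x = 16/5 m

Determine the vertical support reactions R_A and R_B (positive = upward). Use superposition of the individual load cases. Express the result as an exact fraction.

Load 1 — point force P=12 kN at a=2 m (b=L-a=6):
  R_A = Pb/L = 12·6/8 = 9 kN
  R_B = Pa/L = 12·2/8 = 3 kN
Load 2 — triangular load w₀=-10 kN/m (0→w₀ over full span):
  R_A = w₀L/6 = (-10)·8/6 = -40/3 kN
  R_B = w₀L/3 = (-10)·8/3 = -80/3 kN
Load 3 — applied couple M₀=20 kN·m at a=4 m (b=L-a=4):
  R_A = M₀/L = 20/8 = 5/2 kN
  R_B = -M₀/L = -20/8 = -5/2 kN
Load 4 — applied couple M₀=8 kN·m at a=16/5 m (b=L-a=24/5):
  R_A = M₀/L = 8/8 = 1 kN
  R_B = -M₀/L = -8/8 = -1 kN
Superposition: R_A = -5/6 kN, R_B = -163/6 kN

R_A = -5/6 kN, R_B = -163/6 kN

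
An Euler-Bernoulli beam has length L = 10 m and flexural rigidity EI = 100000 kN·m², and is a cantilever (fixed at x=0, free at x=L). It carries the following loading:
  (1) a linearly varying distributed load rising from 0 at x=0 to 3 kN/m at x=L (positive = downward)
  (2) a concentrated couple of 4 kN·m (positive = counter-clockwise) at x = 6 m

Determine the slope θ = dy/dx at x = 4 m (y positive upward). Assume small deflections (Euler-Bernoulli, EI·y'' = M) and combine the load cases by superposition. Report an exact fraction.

Load 1 — triangular load w₀=3 kN/m (0→w₀ over full span):
  θ_1 = (w₀Lx²/4-w₀L²x/3-w₀x⁴/(24L))/EI = (3·10·4²/4-3·10²·4/3-3·4⁴/(24·10))/100000 = -177/62500 rad
Load 2 — applied couple M₀=4 kN·m at a=6 m (b=L-a=4):
  θ_2 = M₀x/EI  [x≤a] = 4·4/100000 = 1/6250 rad
Superposition: θ = Σ θ_i = -167/62500 rad ≈ -0.002672 rad

θ(4) = -167/62500 rad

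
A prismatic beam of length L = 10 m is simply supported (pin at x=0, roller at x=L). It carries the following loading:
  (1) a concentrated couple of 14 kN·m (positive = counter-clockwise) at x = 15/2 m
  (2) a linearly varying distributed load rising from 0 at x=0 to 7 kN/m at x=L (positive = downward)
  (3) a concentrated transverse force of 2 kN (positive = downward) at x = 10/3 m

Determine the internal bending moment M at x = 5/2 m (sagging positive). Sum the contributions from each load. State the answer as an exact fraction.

M(5/2) = 3281/96 kN·m

Load 1 — applied couple M₀=14 kN·m at a=15/2 m (b=L-a=5/2):
  M_1 = M₀x/L  [x≤a] = 14·(5/2)/10 = 7/2 kN·m
Load 2 — triangular load w₀=7 kN/m (0→w₀ over full span):
  M_2 = w₀Lx/6 - w₀x³/(6L) = 7·10·(5/2)/6 - 7·(5/2)³/(6·10) = 875/32 kN·m
Load 3 — point force P=2 kN at a=10/3 m (b=L-a=20/3):
  M_3 = Pbx/L  [x≤a] = 2·(20/3)·(5/2)/10 = 10/3 kN·m
Superposition: M = Σ M_i = 3281/96 kN·m ≈ 34.177083 kN·m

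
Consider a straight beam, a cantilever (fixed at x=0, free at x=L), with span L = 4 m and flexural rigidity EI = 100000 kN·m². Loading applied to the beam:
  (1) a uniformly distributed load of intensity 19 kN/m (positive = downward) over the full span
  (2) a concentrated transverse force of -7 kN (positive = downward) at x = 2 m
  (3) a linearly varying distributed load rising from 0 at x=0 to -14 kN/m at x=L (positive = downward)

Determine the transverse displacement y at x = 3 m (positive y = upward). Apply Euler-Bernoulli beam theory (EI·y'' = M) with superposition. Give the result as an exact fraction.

y(3) = -37529/24000000 m

Load 1 — uniform load w=19 kN/m over full span:
  y_1 = -wx²(x²-4Lx+6L²)/(24EI) = -19·3²·(3²-4·4·3+6·4²)/(24·100000) = -3249/800000 m
Load 2 — point force P=-7 kN at a=2 m (b=L-a=2):
  y_2 = -Pa²(3x-a)/(6EI)  [x>a] = -(-7)·2²·(3·3-2)/(6·100000) = 49/150000 m
Load 3 — triangular load w₀=-14 kN/m (0→w₀ over full span):
  y_3 = (w₀Lx³/12-w₀L²x²/6-w₀x⁵/(120L))/EI = ((-14)·4·3³/12-(-14)·4²·3²/6-(-14)·3⁵/(120·4))/100000 = 17367/8000000 m
Superposition: y = Σ y_i = -37529/24000000 m ≈ -0.001564 m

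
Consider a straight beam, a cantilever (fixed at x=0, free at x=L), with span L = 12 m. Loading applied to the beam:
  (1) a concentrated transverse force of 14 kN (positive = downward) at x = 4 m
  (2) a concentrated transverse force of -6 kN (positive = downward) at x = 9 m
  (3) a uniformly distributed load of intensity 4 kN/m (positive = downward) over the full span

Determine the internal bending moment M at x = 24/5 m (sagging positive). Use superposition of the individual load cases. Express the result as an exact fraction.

M(24/5) = -1962/25 kN·m

Load 1 — point force P=14 kN at a=4 m (b=L-a=8):
  M_1 = 0  [x>a] = 0 kN·m
Load 2 — point force P=-6 kN at a=9 m (b=L-a=3):
  M_2 = -P(a-x)  [x≤a] = -(-6)·(9-(24/5)) = 126/5 kN·m
Load 3 — uniform load w=4 kN/m over full span:
  M_3 = -w(L-x)²/2 = -4·(12-(24/5))²/2 = -2592/25 kN·m
Superposition: M = Σ M_i = -1962/25 kN·m ≈ -78.480000 kN·m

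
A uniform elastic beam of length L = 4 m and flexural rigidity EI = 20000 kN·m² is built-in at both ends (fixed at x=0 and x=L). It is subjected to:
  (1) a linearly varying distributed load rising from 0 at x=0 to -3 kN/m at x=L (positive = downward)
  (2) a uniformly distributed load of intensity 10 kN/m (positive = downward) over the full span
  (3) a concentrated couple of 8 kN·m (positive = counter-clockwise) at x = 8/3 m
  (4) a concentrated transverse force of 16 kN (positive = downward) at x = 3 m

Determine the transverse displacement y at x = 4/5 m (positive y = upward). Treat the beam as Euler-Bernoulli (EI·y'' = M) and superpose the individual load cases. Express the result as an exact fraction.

Load 1 — triangular load w₀=-3 kN/m (0→w₀ over full span):
  y_1 = -w₀x²(L-x)²(x+2L)/(120LEI) = -(-3)·(4/5)²·(4-(4/5))²·((4/5)+2·4)/(120·4·20000) = 176/9765625 m
Load 2 — uniform load w=10 kN/m over full span:
  y_2 = -wx²(L-x)²/(24EI) = -10·(4/5)²·(4-(4/5))²/(24·20000) = -32/234375 m
Load 3 — applied couple M₀=8 kN·m at a=8/3 m (b=L-a=4/3):
  y_3 = (R_Ax³/6 - M_Ax²/2)/EI  [x≤a] with R_A=8/3, M_A=8/3 = ((8/3)·(4/5)³/6 - (8/3)·(4/5)²/2)/20000 = -22/703125 m
Load 4 — point force P=16 kN at a=3 m (b=L-a=1):
  y_4 = -Pb²x²(3aL-(3a+b)x)/(6L³EI)  [x≤a] = -16·1²·(4/5)²·(3·3·4-(3·3+1)·(4/5))/(6·4³·20000) = -7/187500 m
Superposition: y = Σ y_i = -65789/351562500 m ≈ -0.000187 m

y(4/5) = -65789/351562500 m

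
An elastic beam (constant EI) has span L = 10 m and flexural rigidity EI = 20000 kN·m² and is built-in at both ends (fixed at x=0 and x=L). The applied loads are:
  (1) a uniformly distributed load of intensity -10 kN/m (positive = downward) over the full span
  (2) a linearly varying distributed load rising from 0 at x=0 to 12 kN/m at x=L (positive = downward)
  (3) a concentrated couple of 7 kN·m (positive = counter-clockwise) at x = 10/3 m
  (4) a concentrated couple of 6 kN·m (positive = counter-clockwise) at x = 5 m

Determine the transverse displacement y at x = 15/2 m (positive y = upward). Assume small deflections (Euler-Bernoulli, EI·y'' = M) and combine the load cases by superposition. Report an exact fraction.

y(15/2) = 2627/921600 m

Load 1 — uniform load w=-10 kN/m over full span:
  y_1 = -wx²(L-x)²/(24EI) = -(-10)·(15/2)²·(10-(15/2))²/(24·20000) = 15/2048 m
Load 2 — triangular load w₀=12 kN/m (0→w₀ over full span):
  y_2 = -w₀x²(L-x)²(x+2L)/(120LEI) = -12·(15/2)²·(10-(15/2))²·((15/2)+2·10)/(120·10·20000) = -99/20480 m
Load 3 — applied couple M₀=7 kN·m at a=10/3 m (b=L-a=20/3):
  y_3 = (R_Ax³/6 - M_Ax²/2 - M₀(x-a)²/2)/EI  [x>a] with R_A=14/15, M_A=0 = ((14/15)·(15/2)³/6 - 0·(15/2)²/2 - 7·((15/2)-(10/3))²/2)/20000 = 7/28800 m
Load 4 — applied couple M₀=6 kN·m at a=5 m (b=L-a=5):
  y_4 = (R_Ax³/6 - M_Ax²/2 - M₀(x-a)²/2)/EI  [x>a] with R_A=9/10, M_A=3/2 = ((9/10)·(15/2)³/6 - (3/2)·(15/2)²/2 - 6·((15/2)-5)²/2)/20000 = 3/25600 m
Superposition: y = Σ y_i = 2627/921600 m ≈ 0.002850 m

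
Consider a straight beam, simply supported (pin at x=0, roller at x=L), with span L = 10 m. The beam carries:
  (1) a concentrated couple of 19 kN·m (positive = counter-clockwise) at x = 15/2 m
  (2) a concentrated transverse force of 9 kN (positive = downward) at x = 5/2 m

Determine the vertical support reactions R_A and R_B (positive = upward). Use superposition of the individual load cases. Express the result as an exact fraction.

Load 1 — applied couple M₀=19 kN·m at a=15/2 m (b=L-a=5/2):
  R_A = M₀/L = 19/10 kN
  R_B = -M₀/L = -19/10 kN
Load 2 — point force P=9 kN at a=5/2 m (b=L-a=15/2):
  R_A = Pb/L = 9·(15/2)/10 = 27/4 kN
  R_B = Pa/L = 9·(5/2)/10 = 9/4 kN
Superposition: R_A = 173/20 kN, R_B = 7/20 kN

R_A = 173/20 kN, R_B = 7/20 kN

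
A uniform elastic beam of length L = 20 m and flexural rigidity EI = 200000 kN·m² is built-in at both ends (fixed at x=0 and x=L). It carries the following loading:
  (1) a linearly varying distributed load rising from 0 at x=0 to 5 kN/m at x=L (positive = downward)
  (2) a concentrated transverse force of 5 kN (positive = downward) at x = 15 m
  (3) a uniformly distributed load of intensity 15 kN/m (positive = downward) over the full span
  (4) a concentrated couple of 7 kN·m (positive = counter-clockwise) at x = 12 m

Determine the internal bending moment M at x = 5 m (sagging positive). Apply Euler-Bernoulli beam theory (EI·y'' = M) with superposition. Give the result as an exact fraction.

Load 1 — triangular load w₀=5 kN/m (0→w₀ over full span):
  M_1 = 3w₀Lx/20 - w₀L²/30 - w₀x³/(6L) = 3·5·20·5/20 - 5·20²/30 - 5·5³/(6·20) = 25/8 kN·m
Load 2 — point force P=5 kN at a=15 m (b=L-a=5):
  M_2 = Pb²(3a+b)x/L³ - Pab²/L²  [x≤a] = 5·5²·(3·15+5)·5/20³ - 5·15·5²/20² = -25/32 kN·m
Load 3 — uniform load w=15 kN/m over full span:
  M_3 = wLx/2 - wL²/12 - wx²/2 = 15·20·5/2 - 15·20²/12 - 15·5²/2 = 125/2 kN·m
Load 4 — applied couple M₀=7 kN·m at a=12 m (b=L-a=8):
  M_4 = R_Ax - M_A  [x≤a] with R_A=63/125, M_A=56/25 = (63/125)·5 - (56/25) = 7/25 kN·m
Superposition: M = Σ M_i = 52099/800 kN·m ≈ 65.123750 kN·m

M(5) = 52099/800 kN·m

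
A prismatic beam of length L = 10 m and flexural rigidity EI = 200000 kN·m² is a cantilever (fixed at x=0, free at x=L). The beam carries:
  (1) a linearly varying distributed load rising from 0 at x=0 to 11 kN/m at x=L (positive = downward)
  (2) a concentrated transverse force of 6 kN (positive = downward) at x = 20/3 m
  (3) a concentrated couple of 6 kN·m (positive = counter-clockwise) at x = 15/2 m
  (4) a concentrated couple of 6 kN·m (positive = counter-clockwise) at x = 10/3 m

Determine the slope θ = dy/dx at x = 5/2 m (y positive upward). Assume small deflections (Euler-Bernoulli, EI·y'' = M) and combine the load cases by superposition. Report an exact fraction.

θ(5/2) = -40849/10240000 rad

Load 1 — triangular load w₀=11 kN/m (0→w₀ over full span):
  θ_1 = (w₀Lx²/4-w₀L²x/3-w₀x⁴/(24L))/EI = (11·10·(5/2)²/4-11·10²·(5/2)/3-11·(5/2)⁴/(24·10))/200000 = -1529/409600 rad
Load 2 — point force P=6 kN at a=20/3 m (b=L-a=10/3):
  θ_2 = -Px(2a-x)/(2EI)  [x≤a] = -6·(5/2)·(2·(20/3)-(5/2))/(2·200000) = -13/32000 rad
Load 3 — applied couple M₀=6 kN·m at a=15/2 m (b=L-a=5/2):
  θ_3 = M₀x/EI  [x≤a] = 6·(5/2)/200000 = 3/40000 rad
Load 4 — applied couple M₀=6 kN·m at a=10/3 m (b=L-a=20/3):
  θ_4 = M₀x/EI  [x≤a] = 6·(5/2)/200000 = 3/40000 rad
Superposition: θ = Σ θ_i = -40849/10240000 rad ≈ -0.003989 rad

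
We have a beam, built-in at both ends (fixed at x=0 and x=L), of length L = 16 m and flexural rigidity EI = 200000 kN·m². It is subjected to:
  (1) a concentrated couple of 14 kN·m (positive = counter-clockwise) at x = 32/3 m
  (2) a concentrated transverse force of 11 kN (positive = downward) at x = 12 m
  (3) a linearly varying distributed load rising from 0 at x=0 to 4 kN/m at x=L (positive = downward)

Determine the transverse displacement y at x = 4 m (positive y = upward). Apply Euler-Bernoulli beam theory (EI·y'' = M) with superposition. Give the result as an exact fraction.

y(4) = -11041/9000000 m

Load 1 — applied couple M₀=14 kN·m at a=32/3 m (b=L-a=16/3):
  y_1 = (R_Ax³/6 - M_Ax²/2)/EI  [x≤a] with R_A=7/6, M_A=14/3 = ((7/6)·4³/6 - (14/3)·4²/2)/200000 = -7/56250 m
Load 2 — point force P=11 kN at a=12 m (b=L-a=4):
  y_2 = -Pb²x²(3aL-(3a+b)x)/(6L³EI)  [x≤a] = -11·4²·4²·(3·12·16-(3·12+4)·4)/(6·16³·200000) = -143/600000 m
Load 3 — triangular load w₀=4 kN/m (0→w₀ over full span):
  y_3 = -w₀x²(L-x)²(x+2L)/(120LEI) = -4·4²·(16-4)²·(4+2·16)/(120·16·200000) = -27/31250 m
Superposition: y = Σ y_i = -11041/9000000 m ≈ -0.001227 m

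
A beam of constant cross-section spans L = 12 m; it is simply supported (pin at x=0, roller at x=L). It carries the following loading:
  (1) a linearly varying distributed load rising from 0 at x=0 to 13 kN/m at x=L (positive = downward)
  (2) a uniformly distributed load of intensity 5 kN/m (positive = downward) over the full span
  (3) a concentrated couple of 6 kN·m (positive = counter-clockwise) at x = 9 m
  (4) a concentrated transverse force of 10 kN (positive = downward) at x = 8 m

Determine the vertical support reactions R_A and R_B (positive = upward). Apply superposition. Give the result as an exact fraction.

Load 1 — triangular load w₀=13 kN/m (0→w₀ over full span):
  R_A = w₀L/6 = 13·12/6 = 26 kN
  R_B = w₀L/3 = 13·12/3 = 52 kN
Load 2 — uniform load w=5 kN/m over full span:
  R_A = wL/2 = 5·12/2 = 30 kN
  R_B = wL/2 = 5·12/2 = 30 kN
Load 3 — applied couple M₀=6 kN·m at a=9 m (b=L-a=3):
  R_A = M₀/L = 6/12 = 1/2 kN
  R_B = -M₀/L = -6/12 = -1/2 kN
Load 4 — point force P=10 kN at a=8 m (b=L-a=4):
  R_A = Pb/L = 10·4/12 = 10/3 kN
  R_B = Pa/L = 10·8/12 = 20/3 kN
Superposition: R_A = 359/6 kN, R_B = 529/6 kN

R_A = 359/6 kN, R_B = 529/6 kN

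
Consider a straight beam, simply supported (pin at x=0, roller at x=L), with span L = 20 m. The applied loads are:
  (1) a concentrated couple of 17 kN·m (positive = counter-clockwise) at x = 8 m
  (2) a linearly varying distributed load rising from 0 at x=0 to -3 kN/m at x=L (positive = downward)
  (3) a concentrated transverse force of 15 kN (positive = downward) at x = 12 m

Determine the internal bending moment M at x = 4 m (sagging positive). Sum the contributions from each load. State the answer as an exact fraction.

Load 1 — applied couple M₀=17 kN·m at a=8 m (b=L-a=12):
  M_1 = M₀x/L  [x≤a] = 17·4/20 = 17/5 kN·m
Load 2 — triangular load w₀=-3 kN/m (0→w₀ over full span):
  M_2 = w₀Lx/6 - w₀x³/(6L) = (-3)·20·4/6 - (-3)·4³/(6·20) = -192/5 kN·m
Load 3 — point force P=15 kN at a=12 m (b=L-a=8):
  M_3 = Pbx/L  [x≤a] = 15·8·4/20 = 24 kN·m
Superposition: M = Σ M_i = -11 kN·m ≈ -11.000000 kN·m

M(4) = -11 kN·m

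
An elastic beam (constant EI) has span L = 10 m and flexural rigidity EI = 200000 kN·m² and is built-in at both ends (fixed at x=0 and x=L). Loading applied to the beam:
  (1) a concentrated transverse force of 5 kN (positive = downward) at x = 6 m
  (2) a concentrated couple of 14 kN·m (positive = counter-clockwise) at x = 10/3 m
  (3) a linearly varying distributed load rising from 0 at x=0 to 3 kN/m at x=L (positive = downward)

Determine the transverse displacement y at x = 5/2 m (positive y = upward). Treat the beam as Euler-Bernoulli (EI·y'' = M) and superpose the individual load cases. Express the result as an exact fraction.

Load 1 — point force P=5 kN at a=6 m (b=L-a=4):
  y_1 = -Pb²x²(3aL-(3a+b)x)/(6L³EI)  [x≤a] = -5·4²·(5/2)²·(3·6·10-(3·6+4)·(5/2))/(6·10³·200000) = -1/19200 m
Load 2 — applied couple M₀=14 kN·m at a=10/3 m (b=L-a=20/3):
  y_2 = (R_Ax³/6 - M_Ax²/2)/EI  [x≤a] with R_A=28/15, M_A=0 = ((28/15)·(5/2)³/6 - 0·(5/2)²/2)/200000 = 7/288000 m
Load 3 — triangular load w₀=3 kN/m (0→w₀ over full span):
  y_3 = -w₀x²(L-x)²(x+2L)/(120LEI) = -3·(5/2)²·(10-(5/2))²·((5/2)+2·10)/(120·10·200000) = -81/819200 m
Superposition: y = Σ y_i = -4669/36864000 m ≈ -0.000127 m

y(5/2) = -4669/36864000 m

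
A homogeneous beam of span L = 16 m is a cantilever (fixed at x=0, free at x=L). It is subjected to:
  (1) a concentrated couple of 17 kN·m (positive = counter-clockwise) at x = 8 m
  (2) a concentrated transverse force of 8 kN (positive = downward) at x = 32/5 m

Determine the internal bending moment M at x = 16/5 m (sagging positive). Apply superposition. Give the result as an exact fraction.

Load 1 — applied couple M₀=17 kN·m at a=8 m (b=L-a=8):
  M_1 = M₀  [x≤a] = 17 = 17 kN·m
Load 2 — point force P=8 kN at a=32/5 m (b=L-a=48/5):
  M_2 = -P(a-x)  [x≤a] = -8·((32/5)-(16/5)) = -128/5 kN·m
Superposition: M = Σ M_i = -43/5 kN·m ≈ -8.600000 kN·m

M(16/5) = -43/5 kN·m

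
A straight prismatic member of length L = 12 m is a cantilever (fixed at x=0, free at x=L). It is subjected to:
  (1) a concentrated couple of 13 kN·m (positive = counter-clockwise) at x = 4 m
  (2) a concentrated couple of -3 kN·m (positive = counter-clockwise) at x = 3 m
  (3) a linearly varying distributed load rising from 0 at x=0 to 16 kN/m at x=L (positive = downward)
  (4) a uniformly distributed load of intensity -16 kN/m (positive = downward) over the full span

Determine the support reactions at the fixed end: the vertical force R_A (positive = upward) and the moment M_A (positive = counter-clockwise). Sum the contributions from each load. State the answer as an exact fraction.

Load 1 — applied couple M₀=13 kN·m at a=4 m (b=L-a=8):
  R_A = 0 kN
  M_A = -M₀ = -13 kN·m
Load 2 — applied couple M₀=-3 kN·m at a=3 m (b=L-a=9):
  R_A = 0 kN
  M_A = -M₀ = -(-3) = 3 kN·m
Load 3 — triangular load w₀=16 kN/m (0→w₀ over full span):
  R_A = w₀L/2 = 16·12/2 = 96 kN
  M_A = w₀L²/3 = 16·12²/3 = 768 kN·m
Load 4 — uniform load w=-16 kN/m over full span:
  R_A = wL = (-16)·12 = -192 kN
  M_A = wL²/2 = (-16)·12²/2 = -1152 kN·m
Superposition: R_A = -96 kN, M_A = -394 kN·m

R_A = -96 kN, M_A = -394 kN·m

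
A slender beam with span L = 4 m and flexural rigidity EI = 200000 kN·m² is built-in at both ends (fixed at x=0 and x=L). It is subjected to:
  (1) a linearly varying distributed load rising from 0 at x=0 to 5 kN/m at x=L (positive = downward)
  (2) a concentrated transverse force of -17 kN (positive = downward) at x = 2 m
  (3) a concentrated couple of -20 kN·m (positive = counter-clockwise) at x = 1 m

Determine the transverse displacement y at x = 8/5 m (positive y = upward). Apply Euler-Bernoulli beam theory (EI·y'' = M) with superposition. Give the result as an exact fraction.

y(8/5) = -6737/937500000 m

Load 1 — triangular load w₀=5 kN/m (0→w₀ over full span):
  y_1 = -w₀x²(L-x)²(x+2L)/(120LEI) = -5·(8/5)²·(4-(8/5))²·((8/5)+2·4)/(120·4·200000) = -72/9765625 m
Load 2 — point force P=-17 kN at a=2 m (b=L-a=2):
  y_2 = -Pb²x²(3aL-(3a+b)x)/(6L³EI)  [x≤a] = -(-17)·2²·(8/5)²·(3·2·4-(3·2+2)·(8/5))/(6·4³·200000) = 119/4687500 m
Load 3 — applied couple M₀=-20 kN·m at a=1 m (b=L-a=3):
  y_3 = (R_Ax³/6 - M_Ax²/2 - M₀(x-a)²/2)/EI  [x>a] with R_A=-45/8, M_A=15/4 = ((-45/8)·(8/5)³/6 - (15/4)·(8/5)²/2 - (-20)·((8/5)-1)²/2)/200000 = -63/2500000 m
Superposition: y = Σ y_i = -6737/937500000 m ≈ -0.000007 m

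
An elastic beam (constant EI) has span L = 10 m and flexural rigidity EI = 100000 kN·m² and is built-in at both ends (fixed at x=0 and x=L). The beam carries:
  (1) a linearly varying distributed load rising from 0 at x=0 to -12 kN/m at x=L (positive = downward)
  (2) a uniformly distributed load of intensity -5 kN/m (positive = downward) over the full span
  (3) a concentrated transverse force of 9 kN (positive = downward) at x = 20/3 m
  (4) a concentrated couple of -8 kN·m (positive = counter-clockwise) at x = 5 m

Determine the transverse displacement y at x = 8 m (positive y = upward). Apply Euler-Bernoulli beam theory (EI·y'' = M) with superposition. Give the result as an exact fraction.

Load 1 — triangular load w₀=-12 kN/m (0→w₀ over full span):
  y_1 = -w₀x²(L-x)²(x+2L)/(120LEI) = -(-12)·8²·(10-8)²·(8+2·10)/(120·10·100000) = 56/78125 m
Load 2 — uniform load w=-5 kN/m over full span:
  y_2 = -wx²(L-x)²/(24EI) = -(-5)·8²·(10-8)²/(24·100000) = 1/1875 m
Load 3 — point force P=9 kN at a=20/3 m (b=L-a=10/3):
  y_3 = -Pa²(L-x)²(3bL-(3b+a)(L-x))/(6L³EI)  [x>a] = -9·(20/3)²·(10-8)²·(3·(10/3)·10-(3·(10/3)+(20/3))·(10-8))/(6·10³·100000) = -1/5625 m
Load 4 — applied couple M₀=-8 kN·m at a=5 m (b=L-a=5):
  y_4 = (R_Ax³/6 - M_Ax²/2 - M₀(x-a)²/2)/EI  [x>a] with R_A=-6/5, M_A=-2 = ((-6/5)·8³/6 - (-2)·8²/2 - (-8)·(8-5)²/2)/100000 = -3/125000 m
Superposition: y = Σ y_i = 5897/5625000 m ≈ 0.001048 m

y(8) = 5897/5625000 m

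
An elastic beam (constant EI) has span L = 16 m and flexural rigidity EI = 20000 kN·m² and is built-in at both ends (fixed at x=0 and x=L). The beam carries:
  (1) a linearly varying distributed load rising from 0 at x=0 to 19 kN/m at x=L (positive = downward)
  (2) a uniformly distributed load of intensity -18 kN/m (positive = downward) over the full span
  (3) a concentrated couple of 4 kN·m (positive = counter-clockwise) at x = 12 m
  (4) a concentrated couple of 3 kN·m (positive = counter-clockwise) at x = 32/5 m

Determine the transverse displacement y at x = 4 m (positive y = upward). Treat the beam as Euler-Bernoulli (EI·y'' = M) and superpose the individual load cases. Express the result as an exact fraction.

y(4) = 4501/100000 m

Load 1 — triangular load w₀=19 kN/m (0→w₀ over full span):
  y_1 = -w₀x²(L-x)²(x+2L)/(120LEI) = -19·4²·(16-4)²·(4+2·16)/(120·16·20000) = -513/12500 m
Load 2 — uniform load w=-18 kN/m over full span:
  y_2 = -wx²(L-x)²/(24EI) = -(-18)·4²·(16-4)²/(24·20000) = 54/625 m
Load 3 — applied couple M₀=4 kN·m at a=12 m (b=L-a=4):
  y_3 = (R_Ax³/6 - M_Ax²/2)/EI  [x≤a] with R_A=9/32, M_A=5/4 = ((9/32)·4³/6 - (5/4)·4²/2)/20000 = -7/20000 m
Load 4 — applied couple M₀=3 kN·m at a=32/5 m (b=L-a=48/5):
  y_4 = (R_Ax³/6 - M_Ax²/2)/EI  [x≤a] with R_A=27/100, M_A=9/25 = ((27/100)·4³/6 - (9/25)·4²/2)/20000 = 0 m
Superposition: y = Σ y_i = 4501/100000 m ≈ 0.045010 m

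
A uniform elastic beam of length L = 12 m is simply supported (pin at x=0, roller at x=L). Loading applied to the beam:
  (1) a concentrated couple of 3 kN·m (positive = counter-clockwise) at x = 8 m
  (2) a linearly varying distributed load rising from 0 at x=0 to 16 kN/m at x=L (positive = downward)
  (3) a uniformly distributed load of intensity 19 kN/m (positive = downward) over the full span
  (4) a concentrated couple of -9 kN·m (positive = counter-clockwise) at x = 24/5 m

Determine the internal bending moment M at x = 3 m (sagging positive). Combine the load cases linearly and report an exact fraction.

Load 1 — applied couple M₀=3 kN·m at a=8 m (b=L-a=4):
  M_1 = M₀x/L  [x≤a] = 3·3/12 = 3/4 kN·m
Load 2 — triangular load w₀=16 kN/m (0→w₀ over full span):
  M_2 = w₀Lx/6 - w₀x³/(6L) = 16·12·3/6 - 16·3³/(6·12) = 90 kN·m
Load 3 — uniform load w=19 kN/m over full span:
  M_3 = wx(L-x)/2 = 19·3·(12-3)/2 = 513/2 kN·m
Load 4 — applied couple M₀=-9 kN·m at a=24/5 m (b=L-a=36/5):
  M_4 = M₀x/L  [x≤a] = (-9)·3/12 = -9/4 kN·m
Superposition: M = Σ M_i = 345 kN·m ≈ 345.000000 kN·m

M(3) = 345 kN·m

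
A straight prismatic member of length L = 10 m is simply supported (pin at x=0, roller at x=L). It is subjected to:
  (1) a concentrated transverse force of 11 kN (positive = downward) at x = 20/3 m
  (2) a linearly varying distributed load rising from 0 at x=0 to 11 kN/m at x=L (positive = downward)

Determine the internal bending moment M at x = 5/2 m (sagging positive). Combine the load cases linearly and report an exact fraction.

Load 1 — point force P=11 kN at a=20/3 m (b=L-a=10/3):
  M_1 = Pbx/L  [x≤a] = 11·(10/3)·(5/2)/10 = 55/6 kN·m
Load 2 — triangular load w₀=11 kN/m (0→w₀ over full span):
  M_2 = w₀Lx/6 - w₀x³/(6L) = 11·10·(5/2)/6 - 11·(5/2)³/(6·10) = 1375/32 kN·m
Superposition: M = Σ M_i = 5005/96 kN·m ≈ 52.135417 kN·m

M(5/2) = 5005/96 kN·m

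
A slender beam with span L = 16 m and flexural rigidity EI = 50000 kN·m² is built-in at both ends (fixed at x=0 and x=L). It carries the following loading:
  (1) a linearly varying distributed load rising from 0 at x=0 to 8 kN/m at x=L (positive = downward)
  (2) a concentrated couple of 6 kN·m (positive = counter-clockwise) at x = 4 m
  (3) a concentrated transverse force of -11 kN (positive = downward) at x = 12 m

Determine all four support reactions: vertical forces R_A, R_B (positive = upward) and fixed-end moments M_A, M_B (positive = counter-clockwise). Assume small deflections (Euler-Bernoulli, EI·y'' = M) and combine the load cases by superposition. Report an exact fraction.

R_A = 5729/320 kN, M_A = 7067/120 kN·m, R_B = 11231/320 kN, M_B = -3031/40 kN·m

Load 1 — triangular load w₀=8 kN/m (0→w₀ over full span):
  R_A = 3w₀L/20 = 3·8·16/20 = 96/5 kN
  M_A = w₀L²/30 = 8·16²/30 = 1024/15 kN·m
  R_B = 7w₀L/20 = 7·8·16/20 = 224/5 kN
  M_B = -w₀L²/20 = -8·16²/20 = -512/5 kN·m
Load 2 — applied couple M₀=6 kN·m at a=4 m (b=L-a=12):
  R_A = 6M₀ab/L³ = 6·6·4·12/16³ = 27/64 kN
  M_A = M₀b(2a-b)/L² = 6·12·(2·4-12)/16² = -9/8 kN·m
  R_B = -6M₀ab/L³ = -6·6·4·12/16³ = -27/64 kN
  M_B = M₀a(2b-a)/L² = 6·4·(2·12-4)/16² = 15/8 kN·m
Load 3 — point force P=-11 kN at a=12 m (b=L-a=4):
  R_A = Pb²(3a+b)/L³ = (-11)·4²·(3·12+4)/16³ = -55/32 kN
  M_A = Pab²/L² = (-11)·12·4²/16² = -33/4 kN·m
  R_B = Pa²(a+3b)/L³ = (-11)·12²·(12+3·4)/16³ = -297/32 kN
  M_B = -Pa²b/L² = -(-11)·12²·4/16² = 99/4 kN·m
Superposition: R_A = 5729/320 kN, M_A = 7067/120 kN·m, R_B = 11231/320 kN, M_B = -3031/40 kN·m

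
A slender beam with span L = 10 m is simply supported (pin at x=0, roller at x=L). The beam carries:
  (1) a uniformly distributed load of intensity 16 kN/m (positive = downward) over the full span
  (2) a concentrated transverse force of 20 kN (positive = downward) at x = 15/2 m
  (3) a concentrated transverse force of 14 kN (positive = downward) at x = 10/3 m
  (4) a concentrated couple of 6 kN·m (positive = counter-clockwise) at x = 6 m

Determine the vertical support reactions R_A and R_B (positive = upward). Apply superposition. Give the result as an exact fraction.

R_A = 1424/15 kN, R_B = 1486/15 kN

Load 1 — uniform load w=16 kN/m over full span:
  R_A = wL/2 = 16·10/2 = 80 kN
  R_B = wL/2 = 16·10/2 = 80 kN
Load 2 — point force P=20 kN at a=15/2 m (b=L-a=5/2):
  R_A = Pb/L = 20·(5/2)/10 = 5 kN
  R_B = Pa/L = 20·(15/2)/10 = 15 kN
Load 3 — point force P=14 kN at a=10/3 m (b=L-a=20/3):
  R_A = Pb/L = 14·(20/3)/10 = 28/3 kN
  R_B = Pa/L = 14·(10/3)/10 = 14/3 kN
Load 4 — applied couple M₀=6 kN·m at a=6 m (b=L-a=4):
  R_A = M₀/L = 6/10 = 3/5 kN
  R_B = -M₀/L = -6/10 = -3/5 kN
Superposition: R_A = 1424/15 kN, R_B = 1486/15 kN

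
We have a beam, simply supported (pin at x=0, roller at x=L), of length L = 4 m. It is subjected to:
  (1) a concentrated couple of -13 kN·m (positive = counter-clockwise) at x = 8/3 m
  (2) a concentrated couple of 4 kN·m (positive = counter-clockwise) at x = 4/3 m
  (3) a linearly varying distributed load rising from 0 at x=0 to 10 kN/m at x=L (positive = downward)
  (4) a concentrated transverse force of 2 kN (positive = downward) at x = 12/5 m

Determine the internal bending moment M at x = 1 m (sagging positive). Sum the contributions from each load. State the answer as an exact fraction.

M(1) = 24/5 kN·m

Load 1 — applied couple M₀=-13 kN·m at a=8/3 m (b=L-a=4/3):
  M_1 = M₀x/L  [x≤a] = (-13)·1/4 = -13/4 kN·m
Load 2 — applied couple M₀=4 kN·m at a=4/3 m (b=L-a=8/3):
  M_2 = M₀x/L  [x≤a] = 4·1/4 = 1 kN·m
Load 3 — triangular load w₀=10 kN/m (0→w₀ over full span):
  M_3 = w₀Lx/6 - w₀x³/(6L) = 10·4·1/6 - 10·1³/(6·4) = 25/4 kN·m
Load 4 — point force P=2 kN at a=12/5 m (b=L-a=8/5):
  M_4 = Pbx/L  [x≤a] = 2·(8/5)·1/4 = 4/5 kN·m
Superposition: M = Σ M_i = 24/5 kN·m ≈ 4.800000 kN·m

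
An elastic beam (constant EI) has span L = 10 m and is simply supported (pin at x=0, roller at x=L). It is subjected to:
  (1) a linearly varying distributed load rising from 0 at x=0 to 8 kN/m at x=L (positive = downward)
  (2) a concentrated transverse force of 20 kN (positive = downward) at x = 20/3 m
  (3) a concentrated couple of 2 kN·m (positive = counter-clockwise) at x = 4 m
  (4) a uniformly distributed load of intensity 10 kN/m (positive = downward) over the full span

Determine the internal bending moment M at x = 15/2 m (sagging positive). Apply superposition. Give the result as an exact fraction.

Load 1 — triangular load w₀=8 kN/m (0→w₀ over full span):
  M_1 = w₀Lx/6 - w₀x³/(6L) = 8·10·(15/2)/6 - 8·(15/2)³/(6·10) = 175/4 kN·m
Load 2 — point force P=20 kN at a=20/3 m (b=L-a=10/3):
  M_2 = Pa(L-x)/L  [x>a] = 20·(20/3)·(10-(15/2))/10 = 100/3 kN·m
Load 3 — applied couple M₀=2 kN·m at a=4 m (b=L-a=6):
  M_3 = M₀x/L - M₀  [x>a] = 2·(15/2)/10 - 2 = -1/2 kN·m
Load 4 — uniform load w=10 kN/m over full span:
  M_4 = wx(L-x)/2 = 10·(15/2)·(10-(15/2))/2 = 375/4 kN·m
Superposition: M = Σ M_i = 511/3 kN·m ≈ 170.333333 kN·m

M(15/2) = 511/3 kN·m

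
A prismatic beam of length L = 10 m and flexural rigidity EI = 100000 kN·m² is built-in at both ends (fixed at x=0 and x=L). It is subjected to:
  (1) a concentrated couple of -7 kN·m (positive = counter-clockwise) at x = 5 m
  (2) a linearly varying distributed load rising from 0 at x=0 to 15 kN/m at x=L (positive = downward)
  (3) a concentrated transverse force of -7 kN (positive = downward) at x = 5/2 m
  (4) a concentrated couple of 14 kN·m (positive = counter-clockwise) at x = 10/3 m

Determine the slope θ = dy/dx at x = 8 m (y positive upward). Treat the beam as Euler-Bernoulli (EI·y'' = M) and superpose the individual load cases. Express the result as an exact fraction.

Load 1 — applied couple M₀=-7 kN·m at a=5 m (b=L-a=5):
  θ_1 = (R_Ax²/2 - M_Ax - M₀(x-a))/EI  [x>a] with R_A=-21/20, M_A=-7/4 = ((-21/20)·8²/2 - (-7/4)·8 - (-7)·(8-5))/100000 = 7/500000 rad
Load 2 — triangular load w₀=15 kN/m (0→w₀ over full span):
  θ_2 = -w₀(2x(L-x)(L-2x)(x+2L)+x²(L-x)²)/(120LEI) = -15·(2·8·(10-8)·(10-2·8)·(8+2·10)+8²·(10-8)²)/(120·10·100000) = 2/3125 rad
Load 3 — point force P=-7 kN at a=5/2 m (b=L-a=15/2):
  θ_3 = Pa²(L-x)(2bL-(3b+a)(L-x))/(2L³EI)  [x>a] = (-7)·(5/2)²·(10-8)·(2·(15/2)·10-(3·(15/2)+(5/2))·(10-8))/(2·10³·100000) = -7/160000 rad
Load 4 — applied couple M₀=14 kN·m at a=10/3 m (b=L-a=20/3):
  θ_4 = (R_Ax²/2 - M_Ax - M₀(x-a))/EI  [x>a] with R_A=28/15, M_A=0 = ((28/15)·8²/2 - 0·8 - 14·(8-(10/3)))/100000 = -7/125000 rad
Superposition: θ = Σ θ_i = 2217/4000000 rad ≈ 0.000554 rad

θ(8) = 2217/4000000 rad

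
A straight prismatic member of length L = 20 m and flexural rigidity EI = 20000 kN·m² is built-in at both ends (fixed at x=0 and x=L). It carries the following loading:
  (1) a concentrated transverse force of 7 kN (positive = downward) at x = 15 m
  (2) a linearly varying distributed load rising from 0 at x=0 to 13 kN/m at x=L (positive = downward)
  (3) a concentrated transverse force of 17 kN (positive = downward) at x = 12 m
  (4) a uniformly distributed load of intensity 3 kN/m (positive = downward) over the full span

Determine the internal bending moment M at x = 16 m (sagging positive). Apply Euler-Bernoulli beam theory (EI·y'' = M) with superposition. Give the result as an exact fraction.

M(16) = 11849/6000 kN·m

Load 1 — point force P=7 kN at a=15 m (b=L-a=5):
  M_1 = Pa²(a+3b)(L-x)/L³ - Pa²b/L²  [x>a] = 7·15²·(15+3·5)·(20-16)/20³ - 7·15²·5/20² = 63/16 kN·m
Load 2 — triangular load w₀=13 kN/m (0→w₀ over full span):
  M_2 = 3w₀Lx/20 - w₀L²/30 - w₀x³/(6L) = 3·13·20·16/20 - 13·20²/30 - 13·16³/(6·20) = 104/15 kN·m
Load 3 — point force P=17 kN at a=12 m (b=L-a=8):
  M_3 = Pa²(a+3b)(L-x)/L³ - Pa²b/L²  [x>a] = 17·12²·(12+3·8)·(20-16)/20³ - 17·12²·8/20² = -612/125 kN·m
Load 4 — uniform load w=3 kN/m over full span:
  M_4 = wLx/2 - wL²/12 - wx²/2 = 3·20·16/2 - 3·20²/12 - 3·16²/2 = -4 kN·m
Superposition: M = Σ M_i = 11849/6000 kN·m ≈ 1.974833 kN·m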